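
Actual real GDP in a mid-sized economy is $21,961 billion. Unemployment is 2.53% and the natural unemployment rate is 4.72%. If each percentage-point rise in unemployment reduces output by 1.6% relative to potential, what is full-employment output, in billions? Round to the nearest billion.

$21,218 billion

Unemployment gap = 2.53 - 4.72 = -2.19 points, so output gap = -1.6 × (-2.19) = 3.504%.
Since Y = Y* × (1 + gap/100), Y* = 21961/1.03504 ≈ 21218 billion.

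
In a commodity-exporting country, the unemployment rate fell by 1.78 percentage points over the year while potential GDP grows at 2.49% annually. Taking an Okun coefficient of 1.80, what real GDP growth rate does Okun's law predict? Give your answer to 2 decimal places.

5.69%

Growth-rate Okun's law: g_Y = g_Y* - β × Δu.
g_Y = 2.49 - 1.80 × (-1.78) = 2.49 + 3.204 = 5.694%, i.e. 5.69% to 2 d.p.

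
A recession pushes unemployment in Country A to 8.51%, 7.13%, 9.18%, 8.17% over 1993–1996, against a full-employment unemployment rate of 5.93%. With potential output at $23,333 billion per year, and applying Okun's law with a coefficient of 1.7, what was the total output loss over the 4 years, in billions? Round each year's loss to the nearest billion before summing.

$3,677 billion

Year 1993: gap = -1.7 × (8.51 - 5.93) = -4.386%, loss ≈ 23333 × 4.386/100 ≈ 1023.
Year 1994: gap = -1.7 × (7.13 - 5.93) = -2.04%, loss ≈ 23333 × 2.04/100 ≈ 476.
Year 1995: gap = -1.7 × (9.18 - 5.93) = -5.525%, loss ≈ 23333 × 5.525/100 ≈ 1289.
Year 1996: gap = -1.7 × (8.17 - 5.93) = -3.808%, loss ≈ 23333 × 3.808/100 ≈ 889.
Total lost output = 1023 + 476 + 1289 + 889 = 3677 billion.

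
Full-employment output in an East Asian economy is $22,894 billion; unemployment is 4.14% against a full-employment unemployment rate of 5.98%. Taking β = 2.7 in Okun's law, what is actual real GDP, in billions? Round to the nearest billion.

$24,031 billion

Unemployment gap = 4.14 - 5.98 = -1.84 points, so the output gap is -2.7 × (-1.84) = 4.968%.
Actual GDP = 22894 × (1 + 4.968/100) = 22894 × 1.04968 ≈ 24031 billion.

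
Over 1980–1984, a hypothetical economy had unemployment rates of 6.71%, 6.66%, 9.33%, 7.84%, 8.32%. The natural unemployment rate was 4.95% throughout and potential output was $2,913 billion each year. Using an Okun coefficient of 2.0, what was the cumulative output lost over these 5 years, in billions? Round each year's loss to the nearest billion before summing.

Year 1980: gap = -2.0 × (6.71 - 4.95) = -3.52%, loss ≈ 2913 × 3.52/100 ≈ 103.
Year 1981: gap = -2.0 × (6.66 - 4.95) = -3.42%, loss ≈ 2913 × 3.42/100 ≈ 100.
Year 1982: gap = -2.0 × (9.33 - 4.95) = -8.76%, loss ≈ 2913 × 8.76/100 ≈ 255.
Year 1983: gap = -2.0 × (7.84 - 4.95) = -5.78%, loss ≈ 2913 × 5.78/100 ≈ 168.
Year 1984: gap = -2.0 × (8.32 - 4.95) = -6.74%, loss ≈ 2913 × 6.74/100 ≈ 196.
Total lost output = 103 + 100 + 255 + 168 + 196 = 822 billion.

$822 billion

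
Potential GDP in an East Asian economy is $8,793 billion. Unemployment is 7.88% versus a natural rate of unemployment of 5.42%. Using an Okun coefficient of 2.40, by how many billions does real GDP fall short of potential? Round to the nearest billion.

Output gap = -2.40 × (7.88 - 5.42) = -2.4 × 2.46 = -5.904%.
Actual GDP ≈ 8793 × 0.94096 ≈ 8274 billion, so the shortfall is 8793 - 8274 = 519 billion.

$519 billion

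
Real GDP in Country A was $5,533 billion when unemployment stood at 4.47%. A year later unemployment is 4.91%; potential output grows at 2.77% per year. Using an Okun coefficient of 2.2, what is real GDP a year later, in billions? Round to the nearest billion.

Δu = 4.91 - 4.47 = 0.44 points.
Okun's law (growth form): g_Y = g_Y* - β × Δu = 2.77 - 2.2 × (0.44) = 2.77 - 0.968 = 1.802%.
Real GDP in the next year = 5533 × (1 + 1.802/100) = 5533 × 1.01802 ≈ 5633 billion.

$5,633 billion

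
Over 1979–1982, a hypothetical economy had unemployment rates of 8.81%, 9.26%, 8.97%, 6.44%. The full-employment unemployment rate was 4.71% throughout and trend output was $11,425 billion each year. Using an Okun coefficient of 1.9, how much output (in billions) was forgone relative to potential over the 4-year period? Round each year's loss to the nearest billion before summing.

Year 1979: gap = -1.9 × (8.81 - 4.71) = -7.79%, loss ≈ 11425 × 7.79/100 ≈ 890.
Year 1980: gap = -1.9 × (9.26 - 4.71) = -8.645%, loss ≈ 11425 × 8.645/100 ≈ 988.
Year 1981: gap = -1.9 × (8.97 - 4.71) = -8.094%, loss ≈ 11425 × 8.094/100 ≈ 925.
Year 1982: gap = -1.9 × (6.44 - 4.71) = -3.287%, loss ≈ 11425 × 3.287/100 ≈ 376.
Total lost output = 890 + 988 + 925 + 376 = 3179 billion.

$3,179 billion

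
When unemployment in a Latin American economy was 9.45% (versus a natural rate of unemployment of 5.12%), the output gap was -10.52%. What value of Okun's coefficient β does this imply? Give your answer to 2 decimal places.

Okun's law: output gap = -β × (u - u*).
-10.52 = -β × (9.45 - 5.12) = -β × 4.33, so β = 10.52/4.33 = 2.43.

β ≈ 2.43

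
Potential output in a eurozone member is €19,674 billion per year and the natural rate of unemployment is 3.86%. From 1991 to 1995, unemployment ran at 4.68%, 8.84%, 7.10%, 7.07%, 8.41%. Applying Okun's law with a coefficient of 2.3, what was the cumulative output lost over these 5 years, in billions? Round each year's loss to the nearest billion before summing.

€7,602 billion

Year 1991: gap = -2.3 × (4.68 - 3.86) = -1.886%, loss ≈ 19674 × 1.886/100 ≈ 371.
Year 1992: gap = -2.3 × (8.84 - 3.86) = -11.454%, loss ≈ 19674 × 11.454/100 ≈ 2253.
Year 1993: gap = -2.3 × (7.1 - 3.86) = -7.452%, loss ≈ 19674 × 7.452/100 ≈ 1466.
Year 1994: gap = -2.3 × (7.07 - 3.86) = -7.383%, loss ≈ 19674 × 7.383/100 ≈ 1453.
Year 1995: gap = -2.3 × (8.41 - 3.86) = -10.465%, loss ≈ 19674 × 10.465/100 ≈ 2059.
Total lost output = 371 + 2253 + 1466 + 1453 + 2059 = 7602 billion.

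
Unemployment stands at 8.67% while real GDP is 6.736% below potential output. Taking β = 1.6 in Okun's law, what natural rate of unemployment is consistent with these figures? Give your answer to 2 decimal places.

4.46%

From Okun's law, u - u* = -(output gap)/β = -(-6.736)/1.6 = 4.21 points.
So u* = 8.67 - 4.21 = 4.46%.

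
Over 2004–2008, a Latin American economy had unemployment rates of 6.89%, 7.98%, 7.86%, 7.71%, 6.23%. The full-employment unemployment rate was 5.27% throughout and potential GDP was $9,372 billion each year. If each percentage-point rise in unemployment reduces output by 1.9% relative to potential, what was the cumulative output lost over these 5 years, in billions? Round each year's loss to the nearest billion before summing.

Year 2004: gap = -1.9 × (6.89 - 5.27) = -3.078%, loss ≈ 9372 × 3.078/100 ≈ 288.
Year 2005: gap = -1.9 × (7.98 - 5.27) = -5.149%, loss ≈ 9372 × 5.149/100 ≈ 483.
Year 2006: gap = -1.9 × (7.86 - 5.27) = -4.921%, loss ≈ 9372 × 4.921/100 ≈ 461.
Year 2007: gap = -1.9 × (7.71 - 5.27) = -4.636%, loss ≈ 9372 × 4.636/100 ≈ 434.
Year 2008: gap = -1.9 × (6.23 - 5.27) = -1.824%, loss ≈ 9372 × 1.824/100 ≈ 171.
Total lost output = 288 + 483 + 461 + 434 + 171 = 1837 billion.

$1,837 billion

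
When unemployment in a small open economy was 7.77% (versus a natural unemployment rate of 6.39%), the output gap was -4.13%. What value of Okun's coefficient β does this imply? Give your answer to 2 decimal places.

β ≈ 2.99

Okun's law: output gap = -β × (u - u*).
-4.13 = -β × (7.77 - 6.39) = -β × 1.38, so β = 4.13/1.38 = 2.99.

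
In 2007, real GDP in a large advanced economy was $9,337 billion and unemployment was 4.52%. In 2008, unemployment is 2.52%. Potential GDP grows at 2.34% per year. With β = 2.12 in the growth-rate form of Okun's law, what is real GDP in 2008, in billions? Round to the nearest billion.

Δu = 2.52 - 4.52 = -2 points.
Okun's law (growth form): g_Y = g_Y* - β × Δu = 2.34 - 2.12 × (-2.00) = 2.34 + 4.24 = 6.58%.
Real GDP in the next year = 9337 × (1 + 6.58/100) = 9337 × 1.0658 ≈ 9951 billion.

$9,951 billion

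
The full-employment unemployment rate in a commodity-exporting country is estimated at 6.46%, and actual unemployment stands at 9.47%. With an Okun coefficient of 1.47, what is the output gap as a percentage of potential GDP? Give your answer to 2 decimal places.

-4.42%

The unemployment gap is 9.47 - 6.46 = 3.01 percentage points.
Okun's law gives an output gap of -1.47 × 3.01 = -4.4247%, i.e. 4.42% below potential.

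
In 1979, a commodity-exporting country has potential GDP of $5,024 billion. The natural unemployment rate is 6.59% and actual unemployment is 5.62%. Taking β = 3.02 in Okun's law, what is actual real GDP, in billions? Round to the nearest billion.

Unemployment gap = 5.62 - 6.59 = -0.97 points, so the output gap is -3.02 × (-0.97) = 2.9294%.
Actual GDP = 5024 × (1 + 2.9294/100) = 5024 × 1.029294 ≈ 5171 billion.

$5,171 billion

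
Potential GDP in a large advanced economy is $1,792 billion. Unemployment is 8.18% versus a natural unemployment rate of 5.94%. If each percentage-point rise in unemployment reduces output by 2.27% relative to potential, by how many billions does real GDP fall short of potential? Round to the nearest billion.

$91 billion

Output gap = -2.27 × (8.18 - 5.94) = -2.27 × 2.24 = -5.0848%.
Actual GDP ≈ 1792 × 0.949152 ≈ 1701 billion, so the shortfall is 1792 - 1701 = 91 billion.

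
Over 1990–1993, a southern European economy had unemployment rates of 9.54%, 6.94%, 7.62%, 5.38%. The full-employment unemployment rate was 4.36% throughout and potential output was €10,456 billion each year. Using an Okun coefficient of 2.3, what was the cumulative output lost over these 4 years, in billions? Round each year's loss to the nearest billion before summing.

Year 1990: gap = -2.3 × (9.54 - 4.36) = -11.914%, loss ≈ 10456 × 11.914/100 ≈ 1246.
Year 1991: gap = -2.3 × (6.94 - 4.36) = -5.934%, loss ≈ 10456 × 5.934/100 ≈ 620.
Year 1992: gap = -2.3 × (7.62 - 4.36) = -7.498%, loss ≈ 10456 × 7.498/100 ≈ 784.
Year 1993: gap = -2.3 × (5.38 - 4.36) = -2.346%, loss ≈ 10456 × 2.346/100 ≈ 245.
Total lost output = 1246 + 620 + 784 + 245 = 2895 billion.

€2,895 billion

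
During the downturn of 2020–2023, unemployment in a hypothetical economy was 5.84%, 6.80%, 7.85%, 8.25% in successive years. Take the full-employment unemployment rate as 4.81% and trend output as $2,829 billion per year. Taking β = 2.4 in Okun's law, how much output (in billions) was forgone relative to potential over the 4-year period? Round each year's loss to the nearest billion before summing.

Year 2020: gap = -2.4 × (5.84 - 4.81) = -2.472%, loss ≈ 2829 × 2.472/100 ≈ 70.
Year 2021: gap = -2.4 × (6.8 - 4.81) = -4.776%, loss ≈ 2829 × 4.776/100 ≈ 135.
Year 2022: gap = -2.4 × (7.85 - 4.81) = -7.296%, loss ≈ 2829 × 7.296/100 ≈ 206.
Year 2023: gap = -2.4 × (8.25 - 4.81) = -8.256%, loss ≈ 2829 × 8.256/100 ≈ 234.
Total lost output = 70 + 135 + 206 + 234 = 645 billion.

$645 billion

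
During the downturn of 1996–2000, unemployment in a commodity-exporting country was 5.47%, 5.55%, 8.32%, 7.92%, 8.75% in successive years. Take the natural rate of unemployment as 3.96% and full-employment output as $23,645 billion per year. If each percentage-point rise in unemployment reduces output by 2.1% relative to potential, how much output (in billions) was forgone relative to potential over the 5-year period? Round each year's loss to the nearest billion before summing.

Year 1996: gap = -2.1 × (5.47 - 3.96) = -3.171%, loss ≈ 23645 × 3.171/100 ≈ 750.
Year 1997: gap = -2.1 × (5.55 - 3.96) = -3.339%, loss ≈ 23645 × 3.339/100 ≈ 790.
Year 1998: gap = -2.1 × (8.32 - 3.96) = -9.156%, loss ≈ 23645 × 9.156/100 ≈ 2165.
Year 1999: gap = -2.1 × (7.92 - 3.96) = -8.316%, loss ≈ 23645 × 8.316/100 ≈ 1966.
Year 2000: gap = -2.1 × (8.75 - 3.96) = -10.059%, loss ≈ 23645 × 10.059/100 ≈ 2378.
Total lost output = 750 + 790 + 2165 + 1966 + 2378 = 8049 billion.

$8,049 billion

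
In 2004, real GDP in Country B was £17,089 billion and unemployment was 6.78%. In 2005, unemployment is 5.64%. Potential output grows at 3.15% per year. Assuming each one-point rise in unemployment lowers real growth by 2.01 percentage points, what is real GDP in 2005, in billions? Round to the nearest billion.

Δu = 5.64 - 6.78 = -1.14 points.
Okun's law (growth form): g_Y = g_Y* - β × Δu = 3.15 - 2.01 × (-1.14) = 3.15 + 2.2914 = 5.4414%.
Real GDP in the next year = 17089 × (1 + 5.4414/100) = 17089 × 1.054414 ≈ 18019 billion.

£18,019 billion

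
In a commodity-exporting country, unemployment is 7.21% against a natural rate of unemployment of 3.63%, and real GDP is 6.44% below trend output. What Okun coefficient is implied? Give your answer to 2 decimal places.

Okun's law: output gap = -β × (u - u*).
-6.44 = -β × (7.21 - 3.63) = -β × 3.58, so β = 6.44/3.58 = 1.80.

β ≈ 1.80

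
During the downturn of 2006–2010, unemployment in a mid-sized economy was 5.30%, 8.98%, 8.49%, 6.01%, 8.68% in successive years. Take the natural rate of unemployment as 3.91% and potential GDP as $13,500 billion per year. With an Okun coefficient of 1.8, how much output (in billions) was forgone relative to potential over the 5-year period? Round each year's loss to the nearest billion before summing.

Year 2006: gap = -1.8 × (5.3 - 3.91) = -2.502%, loss ≈ 13500 × 2.502/100 ≈ 338.
Year 2007: gap = -1.8 × (8.98 - 3.91) = -9.126%, loss ≈ 13500 × 9.126/100 ≈ 1232.
Year 2008: gap = -1.8 × (8.49 - 3.91) = -8.244%, loss ≈ 13500 × 8.244/100 ≈ 1113.
Year 2009: gap = -1.8 × (6.01 - 3.91) = -3.78%, loss ≈ 13500 × 3.78/100 ≈ 510.
Year 2010: gap = -1.8 × (8.68 - 3.91) = -8.586%, loss ≈ 13500 × 8.586/100 ≈ 1159.
Total lost output = 338 + 1232 + 1113 + 510 + 1159 = 4352 billion.

$4,352 billion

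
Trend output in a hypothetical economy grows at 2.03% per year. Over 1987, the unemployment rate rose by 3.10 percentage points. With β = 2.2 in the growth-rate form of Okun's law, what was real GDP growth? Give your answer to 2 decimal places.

Growth-rate Okun's law: g_Y = g_Y* - β × Δu.
g_Y = 2.03 - 2.2 × (3.10) = 2.03 - 6.82 = -4.79%, i.e. -4.79% to 2 d.p.

-4.79%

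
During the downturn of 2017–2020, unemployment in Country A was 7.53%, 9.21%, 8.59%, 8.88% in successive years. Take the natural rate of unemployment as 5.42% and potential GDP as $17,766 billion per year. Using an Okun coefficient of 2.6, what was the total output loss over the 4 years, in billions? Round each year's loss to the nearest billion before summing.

$5,788 billion

Year 2017: gap = -2.6 × (7.53 - 5.42) = -5.486%, loss ≈ 17766 × 5.486/100 ≈ 975.
Year 2018: gap = -2.6 × (9.21 - 5.42) = -9.854%, loss ≈ 17766 × 9.854/100 ≈ 1751.
Year 2019: gap = -2.6 × (8.59 - 5.42) = -8.242%, loss ≈ 17766 × 8.242/100 ≈ 1464.
Year 2020: gap = -2.6 × (8.88 - 5.42) = -8.996%, loss ≈ 17766 × 8.996/100 ≈ 1598.
Total lost output = 975 + 1751 + 1464 + 1598 = 5788 billion.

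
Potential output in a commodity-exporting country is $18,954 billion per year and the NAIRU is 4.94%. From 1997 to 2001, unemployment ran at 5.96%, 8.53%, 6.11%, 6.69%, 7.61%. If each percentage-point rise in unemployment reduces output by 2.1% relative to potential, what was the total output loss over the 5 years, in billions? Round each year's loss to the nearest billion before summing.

Year 1997: gap = -2.1 × (5.96 - 4.94) = -2.142%, loss ≈ 18954 × 2.142/100 ≈ 406.
Year 1998: gap = -2.1 × (8.53 - 4.94) = -7.539%, loss ≈ 18954 × 7.539/100 ≈ 1429.
Year 1999: gap = -2.1 × (6.11 - 4.94) = -2.457%, loss ≈ 18954 × 2.457/100 ≈ 466.
Year 2000: gap = -2.1 × (6.69 - 4.94) = -3.675%, loss ≈ 18954 × 3.675/100 ≈ 697.
Year 2001: gap = -2.1 × (7.61 - 4.94) = -5.607%, loss ≈ 18954 × 5.607/100 ≈ 1063.
Total lost output = 406 + 1429 + 466 + 697 + 1063 = 4061 billion.

$4,061 billion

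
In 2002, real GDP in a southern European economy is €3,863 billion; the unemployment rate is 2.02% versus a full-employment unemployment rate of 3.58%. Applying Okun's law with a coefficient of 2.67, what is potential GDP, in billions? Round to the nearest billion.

Unemployment gap = 2.02 - 3.58 = -1.56 points, so output gap = -2.67 × (-1.56) = 4.1652%.
Since Y = Y* × (1 + gap/100), Y* = 3863/1.041652 ≈ 3709 billion.

€3,709 billion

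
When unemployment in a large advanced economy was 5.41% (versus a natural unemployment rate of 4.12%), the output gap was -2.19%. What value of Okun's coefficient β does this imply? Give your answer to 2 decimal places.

β ≈ 1.70

Okun's law: output gap = -β × (u - u*).
-2.19 = -β × (5.41 - 4.12) = -β × 1.29, so β = 2.19/1.29 = 1.70.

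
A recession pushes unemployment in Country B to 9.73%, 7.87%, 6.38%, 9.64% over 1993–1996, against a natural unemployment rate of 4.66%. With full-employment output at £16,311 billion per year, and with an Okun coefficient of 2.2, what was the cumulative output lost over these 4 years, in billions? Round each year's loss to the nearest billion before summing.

£5,375 billion

Year 1993: gap = -2.2 × (9.73 - 4.66) = -11.154%, loss ≈ 16311 × 11.154/100 ≈ 1819.
Year 1994: gap = -2.2 × (7.87 - 4.66) = -7.062%, loss ≈ 16311 × 7.062/100 ≈ 1152.
Year 1995: gap = -2.2 × (6.38 - 4.66) = -3.784%, loss ≈ 16311 × 3.784/100 ≈ 617.
Year 1996: gap = -2.2 × (9.64 - 4.66) = -10.956%, loss ≈ 16311 × 10.956/100 ≈ 1787.
Total lost output = 1819 + 1152 + 617 + 1787 = 5375 billion.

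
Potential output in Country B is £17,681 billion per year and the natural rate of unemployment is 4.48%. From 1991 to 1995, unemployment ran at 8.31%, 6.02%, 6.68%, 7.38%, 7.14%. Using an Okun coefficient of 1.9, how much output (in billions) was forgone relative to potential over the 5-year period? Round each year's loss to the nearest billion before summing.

£4,411 billion

Year 1991: gap = -1.9 × (8.31 - 4.48) = -7.277%, loss ≈ 17681 × 7.277/100 ≈ 1287.
Year 1992: gap = -1.9 × (6.02 - 4.48) = -2.926%, loss ≈ 17681 × 2.926/100 ≈ 517.
Year 1993: gap = -1.9 × (6.68 - 4.48) = -4.18%, loss ≈ 17681 × 4.18/100 ≈ 739.
Year 1994: gap = -1.9 × (7.38 - 4.48) = -5.51%, loss ≈ 17681 × 5.51/100 ≈ 974.
Year 1995: gap = -1.9 × (7.14 - 4.48) = -5.054%, loss ≈ 17681 × 5.054/100 ≈ 894.
Total lost output = 1287 + 517 + 739 + 974 + 894 = 4411 billion.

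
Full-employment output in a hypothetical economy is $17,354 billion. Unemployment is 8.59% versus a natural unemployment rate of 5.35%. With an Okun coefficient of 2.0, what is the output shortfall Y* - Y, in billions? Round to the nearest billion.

$1,125 billion

Output gap = -2.0 × (8.59 - 5.35) = -2 × 3.24 = -6.48%.
Actual GDP ≈ 17354 × 0.9352 ≈ 16229 billion, so the shortfall is 17354 - 16229 = 1125 billion.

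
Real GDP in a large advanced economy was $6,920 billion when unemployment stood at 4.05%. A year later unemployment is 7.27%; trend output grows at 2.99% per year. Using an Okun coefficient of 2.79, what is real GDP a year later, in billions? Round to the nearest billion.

Δu = 7.27 - 4.05 = 3.22 points.
Okun's law (growth form): g_Y = g_Y* - β × Δu = 2.99 - 2.79 × (3.22) = 2.99 - 8.9838 = -5.9938%.
Real GDP in the next year = 6920 × (1 - 5.9938/100) = 6920 × 0.940062 ≈ 6505 billion.

$6,505 billion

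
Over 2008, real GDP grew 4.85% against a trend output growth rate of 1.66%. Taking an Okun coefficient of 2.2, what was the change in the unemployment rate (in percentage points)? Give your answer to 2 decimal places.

Growth-rate Okun's law: g_Y = g_Y* - β × Δu, so Δu = (g_Y* - g_Y)/β.
Δu = (1.66 - 4.85)/2.2 = -3.19/2.2 = -1.45 percentage points.

-1.45 percentage points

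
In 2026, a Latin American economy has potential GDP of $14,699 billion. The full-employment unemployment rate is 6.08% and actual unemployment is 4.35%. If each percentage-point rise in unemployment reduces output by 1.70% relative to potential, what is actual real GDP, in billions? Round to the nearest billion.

$15,131 billion

Unemployment gap = 4.35 - 6.08 = -1.73 points, so the output gap is -1.7 × (-1.73) = 2.941%.
Actual GDP = 14699 × (1 + 2.941/100) = 14699 × 1.02941 ≈ 15131 billion.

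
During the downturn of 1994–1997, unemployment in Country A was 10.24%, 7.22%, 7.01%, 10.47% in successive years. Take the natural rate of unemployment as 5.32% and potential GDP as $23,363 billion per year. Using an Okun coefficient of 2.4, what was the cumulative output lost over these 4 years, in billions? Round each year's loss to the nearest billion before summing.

$7,660 billion

Year 1994: gap = -2.4 × (10.24 - 5.32) = -11.808%, loss ≈ 23363 × 11.808/100 ≈ 2759.
Year 1995: gap = -2.4 × (7.22 - 5.32) = -4.56%, loss ≈ 23363 × 4.56/100 ≈ 1065.
Year 1996: gap = -2.4 × (7.01 - 5.32) = -4.056%, loss ≈ 23363 × 4.056/100 ≈ 948.
Year 1997: gap = -2.4 × (10.47 - 5.32) = -12.36%, loss ≈ 23363 × 12.36/100 ≈ 2888.
Total lost output = 2759 + 1065 + 948 + 2888 = 7660 billion.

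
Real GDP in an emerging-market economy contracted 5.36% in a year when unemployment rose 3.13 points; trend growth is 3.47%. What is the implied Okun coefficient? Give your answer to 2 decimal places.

Growth form: g_Y = g_Y* - β × Δu, so β = (g_Y* - g_Y)/Δu.
β = (3.47 + 5.36)/3.13 = 8.83/3.13 = 2.82.

β ≈ 2.82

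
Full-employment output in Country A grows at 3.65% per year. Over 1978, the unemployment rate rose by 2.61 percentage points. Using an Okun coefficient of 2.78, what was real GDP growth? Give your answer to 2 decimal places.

Growth-rate Okun's law: g_Y = g_Y* - β × Δu.
g_Y = 3.65 - 2.78 × (2.61) = 3.65 - 7.2558 = -3.6058%, i.e. -3.61% to 2 d.p.

-3.61%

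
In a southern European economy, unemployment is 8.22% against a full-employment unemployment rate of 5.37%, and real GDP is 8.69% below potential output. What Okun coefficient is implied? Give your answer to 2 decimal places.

β ≈ 3.05

Okun's law: output gap = -β × (u - u*).
-8.69 = -β × (8.22 - 5.37) = -β × 2.85, so β = 8.69/2.85 = 3.05.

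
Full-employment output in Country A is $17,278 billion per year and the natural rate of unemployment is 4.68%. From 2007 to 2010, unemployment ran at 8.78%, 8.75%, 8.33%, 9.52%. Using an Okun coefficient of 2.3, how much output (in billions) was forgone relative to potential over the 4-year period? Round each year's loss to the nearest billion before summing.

$6,619 billion

Year 2007: gap = -2.3 × (8.78 - 4.68) = -9.43%, loss ≈ 17278 × 9.43/100 ≈ 1629.
Year 2008: gap = -2.3 × (8.75 - 4.68) = -9.361%, loss ≈ 17278 × 9.361/100 ≈ 1617.
Year 2009: gap = -2.3 × (8.33 - 4.68) = -8.395%, loss ≈ 17278 × 8.395/100 ≈ 1450.
Year 2010: gap = -2.3 × (9.52 - 4.68) = -11.132%, loss ≈ 17278 × 11.132/100 ≈ 1923.
Total lost output = 1629 + 1617 + 1450 + 1923 = 6619 billion.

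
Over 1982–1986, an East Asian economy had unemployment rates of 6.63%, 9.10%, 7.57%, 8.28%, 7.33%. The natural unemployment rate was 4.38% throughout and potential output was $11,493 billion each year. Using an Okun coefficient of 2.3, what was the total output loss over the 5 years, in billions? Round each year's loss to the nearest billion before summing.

$4,497 billion

Year 1982: gap = -2.3 × (6.63 - 4.38) = -5.175%, loss ≈ 11493 × 5.175/100 ≈ 595.
Year 1983: gap = -2.3 × (9.1 - 4.38) = -10.856%, loss ≈ 11493 × 10.856/100 ≈ 1248.
Year 1984: gap = -2.3 × (7.57 - 4.38) = -7.337%, loss ≈ 11493 × 7.337/100 ≈ 843.
Year 1985: gap = -2.3 × (8.28 - 4.38) = -8.97%, loss ≈ 11493 × 8.97/100 ≈ 1031.
Year 1986: gap = -2.3 × (7.33 - 4.38) = -6.785%, loss ≈ 11493 × 6.785/100 ≈ 780.
Total lost output = 595 + 1248 + 843 + 1031 + 780 = 4497 billion.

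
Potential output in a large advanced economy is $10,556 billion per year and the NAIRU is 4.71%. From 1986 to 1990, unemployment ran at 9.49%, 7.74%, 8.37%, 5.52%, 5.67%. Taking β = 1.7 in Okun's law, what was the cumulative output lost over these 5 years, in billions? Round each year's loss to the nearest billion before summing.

Year 1986: gap = -1.7 × (9.49 - 4.71) = -8.126%, loss ≈ 10556 × 8.126/100 ≈ 858.
Year 1987: gap = -1.7 × (7.74 - 4.71) = -5.151%, loss ≈ 10556 × 5.151/100 ≈ 544.
Year 1988: gap = -1.7 × (8.37 - 4.71) = -6.222%, loss ≈ 10556 × 6.222/100 ≈ 657.
Year 1989: gap = -1.7 × (5.52 - 4.71) = -1.377%, loss ≈ 10556 × 1.377/100 ≈ 145.
Year 1990: gap = -1.7 × (5.67 - 4.71) = -1.632%, loss ≈ 10556 × 1.632/100 ≈ 172.
Total lost output = 858 + 544 + 657 + 145 + 172 = 2376 billion.

$2,376 billion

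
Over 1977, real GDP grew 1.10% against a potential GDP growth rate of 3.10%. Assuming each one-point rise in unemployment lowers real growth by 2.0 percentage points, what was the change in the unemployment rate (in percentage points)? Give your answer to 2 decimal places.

1.00 percentage points

Growth-rate Okun's law: g_Y = g_Y* - β × Δu, so Δu = (g_Y* - g_Y)/β.
Δu = (3.1 - 1.1)/2.0 = 2/2.0 = 1.00 percentage point.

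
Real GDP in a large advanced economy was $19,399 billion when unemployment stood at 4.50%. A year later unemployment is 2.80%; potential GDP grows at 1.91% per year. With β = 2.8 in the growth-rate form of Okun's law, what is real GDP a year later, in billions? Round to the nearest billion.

$20,693 billion

Δu = 2.8 - 4.5 = -1.7 points.
Okun's law (growth form): g_Y = g_Y* - β × Δu = 1.91 - 2.8 × (-1.70) = 1.91 + 4.76 = 6.67%.
Real GDP in the next year = 19399 × (1 + 6.67/100) = 19399 × 1.0667 ≈ 20693 billion.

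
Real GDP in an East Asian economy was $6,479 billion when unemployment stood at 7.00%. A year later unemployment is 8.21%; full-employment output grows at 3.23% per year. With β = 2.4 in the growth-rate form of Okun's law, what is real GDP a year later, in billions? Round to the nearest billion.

$6,500 billion

Δu = 8.21 - 7 = 1.21 points.
Okun's law (growth form): g_Y = g_Y* - β × Δu = 3.23 - 2.4 × (1.21) = 3.23 - 2.904 = 0.326%.
Real GDP in the next year = 6479 × (1 + 0.326/100) = 6479 × 1.00326 ≈ 6500 billion.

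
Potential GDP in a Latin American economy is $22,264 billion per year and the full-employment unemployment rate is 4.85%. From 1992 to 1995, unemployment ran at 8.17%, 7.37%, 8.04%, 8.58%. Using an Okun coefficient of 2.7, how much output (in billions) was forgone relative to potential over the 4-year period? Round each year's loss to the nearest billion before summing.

$7,671 billion

Year 1992: gap = -2.7 × (8.17 - 4.85) = -8.964%, loss ≈ 22264 × 8.964/100 ≈ 1996.
Year 1993: gap = -2.7 × (7.37 - 4.85) = -6.804%, loss ≈ 22264 × 6.804/100 ≈ 1515.
Year 1994: gap = -2.7 × (8.04 - 4.85) = -8.613%, loss ≈ 22264 × 8.613/100 ≈ 1918.
Year 1995: gap = -2.7 × (8.58 - 4.85) = -10.071%, loss ≈ 22264 × 10.071/100 ≈ 2242.
Total lost output = 1996 + 1515 + 1918 + 2242 = 7671 billion.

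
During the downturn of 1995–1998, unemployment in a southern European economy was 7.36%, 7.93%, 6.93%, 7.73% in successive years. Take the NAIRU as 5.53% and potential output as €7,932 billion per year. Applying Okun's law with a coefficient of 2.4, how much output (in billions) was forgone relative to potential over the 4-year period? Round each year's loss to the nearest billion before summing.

Year 1995: gap = -2.4 × (7.36 - 5.53) = -4.392%, loss ≈ 7932 × 4.392/100 ≈ 348.
Year 1996: gap = -2.4 × (7.93 - 5.53) = -5.76%, loss ≈ 7932 × 5.76/100 ≈ 457.
Year 1997: gap = -2.4 × (6.93 - 5.53) = -3.36%, loss ≈ 7932 × 3.36/100 ≈ 267.
Year 1998: gap = -2.4 × (7.73 - 5.53) = -5.28%, loss ≈ 7932 × 5.28/100 ≈ 419.
Total lost output = 348 + 457 + 267 + 419 = 1491 billion.

€1,491 billion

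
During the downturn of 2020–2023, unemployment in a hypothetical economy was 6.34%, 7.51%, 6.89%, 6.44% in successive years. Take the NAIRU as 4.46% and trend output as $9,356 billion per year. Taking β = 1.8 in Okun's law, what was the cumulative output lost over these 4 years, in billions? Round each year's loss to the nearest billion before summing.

$1,573 billion

Year 2020: gap = -1.8 × (6.34 - 4.46) = -3.384%, loss ≈ 9356 × 3.384/100 ≈ 317.
Year 2021: gap = -1.8 × (7.51 - 4.46) = -5.49%, loss ≈ 9356 × 5.49/100 ≈ 514.
Year 2022: gap = -1.8 × (6.89 - 4.46) = -4.374%, loss ≈ 9356 × 4.374/100 ≈ 409.
Year 2023: gap = -1.8 × (6.44 - 4.46) = -3.564%, loss ≈ 9356 × 3.564/100 ≈ 333.
Total lost output = 317 + 514 + 409 + 333 = 1573 billion.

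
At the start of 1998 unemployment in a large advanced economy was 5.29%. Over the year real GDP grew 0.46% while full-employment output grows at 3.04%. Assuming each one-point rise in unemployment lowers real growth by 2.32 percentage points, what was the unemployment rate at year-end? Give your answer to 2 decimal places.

6.40%

Growth-rate Okun's law: g_Y = g_Y* - β × Δu, so Δu = (g_Y* - g_Y)/β.
Δu = (3.04 - 0.46)/2.32 = 2.58/2.32 = 1.11 percentage points.
Year-end unemployment = 5.29 + 1.11 = 6.40%.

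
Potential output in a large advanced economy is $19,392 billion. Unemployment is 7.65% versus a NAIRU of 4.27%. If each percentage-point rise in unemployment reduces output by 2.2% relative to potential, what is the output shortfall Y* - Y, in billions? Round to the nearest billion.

Output gap = -2.2 × (7.65 - 4.27) = -2.2 × 3.38 = -7.436%.
Actual GDP ≈ 19392 × 0.92564 ≈ 17950 billion, so the shortfall is 19392 - 17950 = 1442 billion.

$1,442 billion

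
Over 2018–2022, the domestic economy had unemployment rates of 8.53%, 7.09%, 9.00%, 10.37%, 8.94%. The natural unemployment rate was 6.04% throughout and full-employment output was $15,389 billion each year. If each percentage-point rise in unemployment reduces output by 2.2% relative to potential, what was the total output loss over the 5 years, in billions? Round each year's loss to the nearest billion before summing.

Year 2018: gap = -2.2 × (8.53 - 6.04) = -5.478%, loss ≈ 15389 × 5.478/100 ≈ 843.
Year 2019: gap = -2.2 × (7.09 - 6.04) = -2.31%, loss ≈ 15389 × 2.31/100 ≈ 355.
Year 2020: gap = -2.2 × (9 - 6.04) = -6.512%, loss ≈ 15389 × 6.512/100 ≈ 1002.
Year 2021: gap = -2.2 × (10.37 - 6.04) = -9.526%, loss ≈ 15389 × 9.526/100 ≈ 1466.
Year 2022: gap = -2.2 × (8.94 - 6.04) = -6.38%, loss ≈ 15389 × 6.38/100 ≈ 982.
Total lost output = 843 + 355 + 1002 + 1466 + 982 = 4648 billion.

$4,648 billion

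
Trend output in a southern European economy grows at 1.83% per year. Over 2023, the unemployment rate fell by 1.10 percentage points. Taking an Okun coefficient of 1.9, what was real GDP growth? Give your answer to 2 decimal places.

3.92%

Growth-rate Okun's law: g_Y = g_Y* - β × Δu.
g_Y = 1.83 - 1.9 × (-1.10) = 1.83 + 2.09 = 3.92%, i.e. 3.92% to 2 d.p.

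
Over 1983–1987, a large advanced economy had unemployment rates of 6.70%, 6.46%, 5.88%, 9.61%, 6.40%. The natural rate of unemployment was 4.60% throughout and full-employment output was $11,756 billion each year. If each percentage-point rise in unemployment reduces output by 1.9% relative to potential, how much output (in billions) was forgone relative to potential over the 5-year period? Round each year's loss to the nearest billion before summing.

$2,691 billion

Year 1983: gap = -1.9 × (6.7 - 4.6) = -3.99%, loss ≈ 11756 × 3.99/100 ≈ 469.
Year 1984: gap = -1.9 × (6.46 - 4.6) = -3.534%, loss ≈ 11756 × 3.534/100 ≈ 415.
Year 1985: gap = -1.9 × (5.88 - 4.6) = -2.432%, loss ≈ 11756 × 2.432/100 ≈ 286.
Year 1986: gap = -1.9 × (9.61 - 4.6) = -9.519%, loss ≈ 11756 × 9.519/100 ≈ 1119.
Year 1987: gap = -1.9 × (6.4 - 4.6) = -3.42%, loss ≈ 11756 × 3.42/100 ≈ 402.
Total lost output = 469 + 415 + 286 + 1119 + 402 = 2691 billion.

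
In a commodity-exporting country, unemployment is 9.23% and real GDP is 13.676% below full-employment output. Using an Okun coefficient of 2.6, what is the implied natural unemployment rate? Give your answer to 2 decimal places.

From Okun's law, u - u* = -(output gap)/β = -(-13.676)/2.6 = 5.26 points.
So u* = 9.23 - 5.26 = 3.97%.

3.97%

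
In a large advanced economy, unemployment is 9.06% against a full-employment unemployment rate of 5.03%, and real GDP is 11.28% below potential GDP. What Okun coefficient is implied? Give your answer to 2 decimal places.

β ≈ 2.80

Okun's law: output gap = -β × (u - u*).
-11.28 = -β × (9.06 - 5.03) = -β × 4.03, so β = 11.28/4.03 = 2.80.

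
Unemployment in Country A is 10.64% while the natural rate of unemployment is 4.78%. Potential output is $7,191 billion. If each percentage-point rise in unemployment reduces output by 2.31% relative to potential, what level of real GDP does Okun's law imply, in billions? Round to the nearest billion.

$6,218 billion

Unemployment gap = 10.64 - 4.78 = 5.86 points, so the output gap is -2.31 × 5.86 = -13.5366%.
Actual GDP = 7191 × (1 - 13.5366/100) = 7191 × 0.864634 ≈ 6218 billion.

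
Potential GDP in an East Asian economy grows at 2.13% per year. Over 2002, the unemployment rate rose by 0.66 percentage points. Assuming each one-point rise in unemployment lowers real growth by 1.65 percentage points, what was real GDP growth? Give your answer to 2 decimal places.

Growth-rate Okun's law: g_Y = g_Y* - β × Δu.
g_Y = 2.13 - 1.65 × (0.66) = 2.13 - 1.089 = 1.041%, i.e. 1.04% to 2 d.p.

1.04%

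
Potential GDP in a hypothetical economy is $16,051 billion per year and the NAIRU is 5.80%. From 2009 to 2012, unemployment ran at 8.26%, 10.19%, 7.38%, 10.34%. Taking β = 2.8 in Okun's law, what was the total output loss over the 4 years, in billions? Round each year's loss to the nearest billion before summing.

Year 2009: gap = -2.8 × (8.26 - 5.8) = -6.888%, loss ≈ 16051 × 6.888/100 ≈ 1106.
Year 2010: gap = -2.8 × (10.19 - 5.8) = -12.292%, loss ≈ 16051 × 12.292/100 ≈ 1973.
Year 2011: gap = -2.8 × (7.38 - 5.8) = -4.424%, loss ≈ 16051 × 4.424/100 ≈ 710.
Year 2012: gap = -2.8 × (10.34 - 5.8) = -12.712%, loss ≈ 16051 × 12.712/100 ≈ 2040.
Total lost output = 1106 + 1973 + 710 + 2040 = 5829 billion.

$5,829 billion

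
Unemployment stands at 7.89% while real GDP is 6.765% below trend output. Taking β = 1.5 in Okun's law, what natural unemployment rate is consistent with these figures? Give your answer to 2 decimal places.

From Okun's law, u - u* = -(output gap)/β = -(-6.765)/1.5 = 4.51 points.
So u* = 7.89 - 4.51 = 3.38%.

3.38%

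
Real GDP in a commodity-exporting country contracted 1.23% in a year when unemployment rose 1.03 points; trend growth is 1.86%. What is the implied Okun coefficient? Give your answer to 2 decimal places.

β ≈ 3.00

Growth form: g_Y = g_Y* - β × Δu, so β = (g_Y* - g_Y)/Δu.
β = (1.86 + 1.23)/1.03 = 3.09/1.03 = 3.00.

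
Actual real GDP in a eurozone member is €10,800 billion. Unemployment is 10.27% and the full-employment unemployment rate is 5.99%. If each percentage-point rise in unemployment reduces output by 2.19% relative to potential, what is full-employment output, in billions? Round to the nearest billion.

€11,917 billion

Unemployment gap = 10.27 - 5.99 = 4.28 points, so output gap = -2.19 × 4.28 = -9.3732%.
Since Y = Y* × (1 + gap/100), Y* = 10800/0.906268 ≈ 11917 billion.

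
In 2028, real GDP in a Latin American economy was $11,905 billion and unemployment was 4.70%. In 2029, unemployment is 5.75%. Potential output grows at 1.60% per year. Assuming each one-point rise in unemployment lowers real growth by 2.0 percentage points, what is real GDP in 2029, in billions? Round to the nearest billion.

$11,845 billion

Δu = 5.75 - 4.7 = 1.05 points.
Okun's law (growth form): g_Y = g_Y* - β × Δu = 1.60 - 2.0 × (1.05) = 1.6 - 2.1 = -0.5%.
Real GDP in the next year = 11905 × (1 - 0.5/100) = 11905 × 0.995 ≈ 11845 billion.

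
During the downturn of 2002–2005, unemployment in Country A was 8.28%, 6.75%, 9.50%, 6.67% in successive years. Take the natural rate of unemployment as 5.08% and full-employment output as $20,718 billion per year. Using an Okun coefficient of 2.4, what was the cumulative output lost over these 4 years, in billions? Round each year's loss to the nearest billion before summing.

Year 2002: gap = -2.4 × (8.28 - 5.08) = -7.68%, loss ≈ 20718 × 7.68/100 ≈ 1591.
Year 2003: gap = -2.4 × (6.75 - 5.08) = -4.008%, loss ≈ 20718 × 4.008/100 ≈ 830.
Year 2004: gap = -2.4 × (9.5 - 5.08) = -10.608%, loss ≈ 20718 × 10.608/100 ≈ 2198.
Year 2005: gap = -2.4 × (6.67 - 5.08) = -3.816%, loss ≈ 20718 × 3.816/100 ≈ 791.
Total lost output = 1591 + 830 + 2198 + 791 = 5410 billion.

$5,410 billion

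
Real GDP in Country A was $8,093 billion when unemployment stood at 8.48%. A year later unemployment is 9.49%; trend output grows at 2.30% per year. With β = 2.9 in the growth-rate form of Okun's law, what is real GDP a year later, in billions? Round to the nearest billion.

Δu = 9.49 - 8.48 = 1.01 points.
Okun's law (growth form): g_Y = g_Y* - β × Δu = 2.30 - 2.9 × (1.01) = 2.3 - 2.929 = -0.629%.
Real GDP in the next year = 8093 × (1 - 0.629/100) = 8093 × 0.99371 ≈ 8042 billion.

$8,042 billion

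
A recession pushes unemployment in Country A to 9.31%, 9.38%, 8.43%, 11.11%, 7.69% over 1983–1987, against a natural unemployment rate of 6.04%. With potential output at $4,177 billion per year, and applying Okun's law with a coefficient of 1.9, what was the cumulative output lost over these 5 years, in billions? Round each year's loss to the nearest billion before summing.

Year 1983: gap = -1.9 × (9.31 - 6.04) = -6.213%, loss ≈ 4177 × 6.213/100 ≈ 260.
Year 1984: gap = -1.9 × (9.38 - 6.04) = -6.346%, loss ≈ 4177 × 6.346/100 ≈ 265.
Year 1985: gap = -1.9 × (8.43 - 6.04) = -4.541%, loss ≈ 4177 × 4.541/100 ≈ 190.
Year 1986: gap = -1.9 × (11.11 - 6.04) = -9.633%, loss ≈ 4177 × 9.633/100 ≈ 402.
Year 1987: gap = -1.9 × (7.69 - 6.04) = -3.135%, loss ≈ 4177 × 3.135/100 ≈ 131.
Total lost output = 260 + 265 + 190 + 402 + 131 = 1248 billion.

$1,248 billion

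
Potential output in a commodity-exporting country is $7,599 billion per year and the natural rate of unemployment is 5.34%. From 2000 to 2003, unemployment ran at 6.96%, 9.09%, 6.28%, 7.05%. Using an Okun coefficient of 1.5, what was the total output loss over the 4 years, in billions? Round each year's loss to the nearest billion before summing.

$914 billion

Year 2000: gap = -1.5 × (6.96 - 5.34) = -2.43%, loss ≈ 7599 × 2.43/100 ≈ 185.
Year 2001: gap = -1.5 × (9.09 - 5.34) = -5.625%, loss ≈ 7599 × 5.625/100 ≈ 427.
Year 2002: gap = -1.5 × (6.28 - 5.34) = -1.41%, loss ≈ 7599 × 1.41/100 ≈ 107.
Year 2003: gap = -1.5 × (7.05 - 5.34) = -2.565%, loss ≈ 7599 × 2.565/100 ≈ 195.
Total lost output = 185 + 427 + 107 + 195 = 914 billion.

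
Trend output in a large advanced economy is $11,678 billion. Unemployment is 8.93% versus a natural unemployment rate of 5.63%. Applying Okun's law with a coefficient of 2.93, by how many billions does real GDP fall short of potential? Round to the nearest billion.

$1,129 billion

Output gap = -2.93 × (8.93 - 5.63) = -2.93 × 3.3 = -9.669%.
Actual GDP ≈ 11678 × 0.90331 ≈ 10549 billion, so the shortfall is 11678 - 10549 = 1129 billion.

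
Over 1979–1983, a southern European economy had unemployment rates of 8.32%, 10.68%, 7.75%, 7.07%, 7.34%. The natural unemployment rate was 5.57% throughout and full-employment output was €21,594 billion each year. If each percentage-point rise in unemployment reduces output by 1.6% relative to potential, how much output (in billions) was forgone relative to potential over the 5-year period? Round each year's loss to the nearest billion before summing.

€4,599 billion

Year 1979: gap = -1.6 × (8.32 - 5.57) = -4.4%, loss ≈ 21594 × 4.4/100 ≈ 950.
Year 1980: gap = -1.6 × (10.68 - 5.57) = -8.176%, loss ≈ 21594 × 8.176/100 ≈ 1766.
Year 1981: gap = -1.6 × (7.75 - 5.57) = -3.488%, loss ≈ 21594 × 3.488/100 ≈ 753.
Year 1982: gap = -1.6 × (7.07 - 5.57) = -2.4%, loss ≈ 21594 × 2.4/100 ≈ 518.
Year 1983: gap = -1.6 × (7.34 - 5.57) = -2.832%, loss ≈ 21594 × 2.832/100 ≈ 612.
Total lost output = 950 + 1766 + 753 + 518 + 612 = 4599 billion.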